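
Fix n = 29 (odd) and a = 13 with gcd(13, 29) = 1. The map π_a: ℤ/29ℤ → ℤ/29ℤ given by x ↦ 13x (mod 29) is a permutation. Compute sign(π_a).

+1

Trace 25: π^k(25) = [25, 6, 20, 28, 16, 5, 7] for k=0..6.
Cycle type of π: 14×2 + 1; total 3 cycles.
Σ(ℓ_i−1) = 29−3 = 26; sign = (−1)^26 = +1.
Check: (13/29) = +1 by Zolotarev.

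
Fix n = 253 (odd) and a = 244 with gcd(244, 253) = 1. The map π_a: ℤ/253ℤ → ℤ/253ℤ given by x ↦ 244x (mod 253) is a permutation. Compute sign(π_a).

+1

Trace 112: π^k(112) = [112, 4, 217, 71, 120, 185, 106] for k=0..6.
Decompose π into cycles: lengths [110, 110, 22, 10, 1] (5 cycles, including the fixed point 0).
5 cycles on 253: each ℓ→(−1)^(ℓ−1), product (−1)^248 = +1.
Check: (244/253) = +1 by Zolotarev.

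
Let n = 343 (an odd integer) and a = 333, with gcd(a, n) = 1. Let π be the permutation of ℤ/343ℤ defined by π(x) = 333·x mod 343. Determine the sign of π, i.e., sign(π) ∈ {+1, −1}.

Start at x=239: 239 → 11 → 233 → 71 → 319 → 240 → 1 → … (one orbit).
The orbit structure of x ↦ 333x mod 343: 7 orbits of sizes [147, 147, 21, 21, 3, 3, 1].
n − c = 343 − 7 = 336; sign = (−1)^336 = +1.

+1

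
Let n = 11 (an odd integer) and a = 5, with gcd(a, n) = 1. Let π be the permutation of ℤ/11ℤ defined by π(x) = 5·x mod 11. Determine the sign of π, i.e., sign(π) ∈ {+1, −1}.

+1

Start at x=5: 5 → 3 → 4 → 9 → 1 → 5 (one orbit).
π_5 has 3 disjoint cycles with lengths [5, 5, 1] on {0,…,10}.
Σ(ℓ_i−1) = 11−3 = 8; sign = (−1)^8 = +1.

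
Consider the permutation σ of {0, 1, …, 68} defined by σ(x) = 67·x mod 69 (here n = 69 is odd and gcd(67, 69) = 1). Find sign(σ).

-1

Orbit of 28 under x↦67x: [28, 13, 43, 52, 34, 1, 67]… (length divides ord_69(67)).
6 cycles of lengths [22, 22, 22, 1, 1, 1].
sign(π) = (−1)^{n − #cycles} = (−1)^{69−6} = (−1)^63 = -1.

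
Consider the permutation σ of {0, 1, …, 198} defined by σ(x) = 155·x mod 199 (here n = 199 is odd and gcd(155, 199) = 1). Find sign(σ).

Trace 104: π^k(104) = [104, 1, 155, 145, 187, 130, 51] for k=0..6.
Cycle lengths of π_155 on ℤ/199ℤ: [99, 99, 1]; 3 cycles in total.
n − c = 199 − 3 = 196; sign = (−1)^196 = +1.

+1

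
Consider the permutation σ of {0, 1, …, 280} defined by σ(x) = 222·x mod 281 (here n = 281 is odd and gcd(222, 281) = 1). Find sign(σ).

+1

Orbit of 280 under x↦222x: [280, 59, 172, 249, 202, 165, 100]… (length divides ord_281(222)).
21 cycles of lengths [14, 14, 14, 14, 14, 14, 14, 14, 14, 14, 14, 14, 14, 14, 14, 14, 14, 14, 14, 14, 1].
sign(π) = (−1)^{n − #cycles} = (−1)^{281−21} = (−1)^260 = +1.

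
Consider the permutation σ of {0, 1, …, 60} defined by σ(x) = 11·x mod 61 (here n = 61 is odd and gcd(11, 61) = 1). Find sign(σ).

-1

Start at x=50: 50 → 1 → 11 → 60 → 50 (one orbit).
Cycle type of π: 4×15 + 1; total 16 cycles.
61 − 16 = 45 transpositions; sign(π) = (−1)^45 = -1.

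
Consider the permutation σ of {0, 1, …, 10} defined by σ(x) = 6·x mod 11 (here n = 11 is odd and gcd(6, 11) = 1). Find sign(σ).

Orbit of 1 under x↦6x: [1, 6, 3, 7, 9, 10, 5]… (length divides ord_11(6)).
Decompose π into cycles: lengths [10, 1] (2 cycles, including the fixed point 0).
With 2 cycles on 11 points, sign = (−1)^{11−2} = -1.
Zolotarev: (6|11) = -1, matching the cycle-count sign.

-1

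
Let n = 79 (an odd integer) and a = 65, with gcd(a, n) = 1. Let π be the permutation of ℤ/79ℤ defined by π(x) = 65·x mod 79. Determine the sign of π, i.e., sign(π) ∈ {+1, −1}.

Orbit of 10 under x↦65x: [10, 18, 64, 52, 62, 1, 65]… (length divides ord_79(65)).
π_65 has 7 disjoint cycles with lengths [13, 13, 13, 13, 13, 13, 1] on {0,…,78}.
sign(π) = (−1)^{n − #cycles} = (−1)^{79−7} = (−1)^72 = +1.

+1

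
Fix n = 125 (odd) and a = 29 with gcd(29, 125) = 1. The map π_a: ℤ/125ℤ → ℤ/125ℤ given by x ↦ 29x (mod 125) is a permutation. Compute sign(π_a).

Start at x=16: 16 → 89 → 81 → 99 → 121 → 9 → 11 → … (one orbit).
π_29 has 7 disjoint cycles with lengths [50, 50, 10, 10, 2, 2, 1] on {0,…,124}.
With 7 cycles on 125 points, sign = (−1)^{125−7} = +1.
Check: (29/125) = +1 by Zolotarev.

+1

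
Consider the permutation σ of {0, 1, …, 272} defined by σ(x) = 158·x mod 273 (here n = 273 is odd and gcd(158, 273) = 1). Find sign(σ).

Orbit of 11 under x↦158x: [11, 100, 239, 88, 254, 1, 158]… (length divides ord_273(158)).
The orbit structure of x ↦ 158x mod 273: 27 orbits of sizes [12, 12, 12, 12, 12, 12, 12, 12, 12, 12, 12, 12, 12, 12, 12, 12, 12, 12, 12, 12, 12, 6, 6, 3, 3, 2, 1].
Σ(ℓ_i−1) = 273−27 = 246; sign = (−1)^246 = +1.
(158|273)_J = +1 (Zolotarev's lemma cross-check).

+1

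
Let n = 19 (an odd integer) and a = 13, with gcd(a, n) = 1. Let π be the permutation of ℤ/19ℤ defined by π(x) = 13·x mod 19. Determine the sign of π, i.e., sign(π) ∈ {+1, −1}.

Orbit of 1 under x↦13x: [1, 13, 17, 12, 4, 14, 11]… (length divides ord_19(13)).
Decompose π into cycles: lengths [18, 1] (2 cycles, including the fixed point 0).
2 cycles on 19: each ℓ→(−1)^(ℓ−1), product (−1)^17 = -1.

-1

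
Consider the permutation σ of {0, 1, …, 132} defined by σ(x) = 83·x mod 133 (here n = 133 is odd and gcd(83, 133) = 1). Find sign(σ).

Trace 1: π^k(1) = [1, 83, 106, 20, 64, 125] for k=0..5.
Cycle type of π: 6×18 + 3×6 + 2×3 + 1; total 28 cycles.
Σ(ℓ_i−1) = 133−28 = 105; sign = (−1)^105 = -1.
Via Zolotarev, sign(π_{83}) = (83|133) = -1.

-1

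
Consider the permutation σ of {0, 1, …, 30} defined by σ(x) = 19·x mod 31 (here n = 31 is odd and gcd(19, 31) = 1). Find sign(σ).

Orbit of 18 under x↦19x: [18, 1, 19, 20, 8, 28, 5]… (length divides ord_31(19)).
Cycle type of π: 15×2 + 1; total 3 cycles.
31 − 3 = 28 transpositions; sign(π) = (−1)^28 = +1.
(19|31)_J = +1 (Zolotarev's lemma cross-check).

+1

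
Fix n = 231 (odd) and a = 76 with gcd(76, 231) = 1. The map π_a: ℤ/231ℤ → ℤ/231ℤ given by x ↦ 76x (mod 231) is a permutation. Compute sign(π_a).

+1

Trace 76: π^k(76) = [76, 1] for k=0..1.
Cycle type of π: 2×114 + 1×3; total 117 cycles.
n − c = 231 − 117 = 114; sign = (−1)^114 = +1.
Via Zolotarev, sign(π_{76}) = (76|231) = +1.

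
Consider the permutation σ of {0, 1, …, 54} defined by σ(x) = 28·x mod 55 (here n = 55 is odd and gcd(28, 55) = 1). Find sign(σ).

Orbit of 14 under x↦28x: [14, 7, 31, 43, 49, 52, 26]… (length divides ord_55(28)).
Cycle type of π: 20×2 + 10 + 4 + 1; total 5 cycles.
sign(π) = (−1)^{n − #cycles} = (−1)^{55−5} = (−1)^50 = +1.

+1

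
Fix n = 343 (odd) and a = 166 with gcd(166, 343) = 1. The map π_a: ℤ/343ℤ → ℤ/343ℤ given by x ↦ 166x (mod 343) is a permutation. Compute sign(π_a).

-1

Trace 1: π^k(1) = [1, 166, 116, 48, 79, 80, 246] for k=0..6.
π_166 has 16 disjoint cycles with lengths [42, 42, 42, 42, 42, 42, 42, 6, 6, 6, 6, 6, 6, 6, 6, 1] on {0,…,342}.
16 cycles on 343: each ℓ→(−1)^(ℓ−1), product (−1)^327 = -1.
Zolotarev: (166|343) = -1, matching the cycle-count sign.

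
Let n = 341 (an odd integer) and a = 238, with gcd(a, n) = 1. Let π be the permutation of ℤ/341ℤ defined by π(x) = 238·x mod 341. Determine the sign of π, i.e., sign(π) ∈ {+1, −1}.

Trace 80: π^k(80) = [80, 285, 312, 259, 262, 294, 67] for k=0..6.
π_238 has 13 disjoint cycles with lengths [30, 30, 30, 30, 30, 30, 30, 30, 30, 30, 30, 10, 1] on {0,…,340}.
Σ(ℓ_i−1) = 341−13 = 328; sign = (−1)^328 = +1.
Check: (238/341) = +1 by Zolotarev.

+1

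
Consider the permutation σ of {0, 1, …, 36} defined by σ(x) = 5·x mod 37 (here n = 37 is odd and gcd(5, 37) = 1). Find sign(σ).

-1

Start at x=14: 14 → 33 → 17 → 11 → 18 → 16 → 6 → … (one orbit).
2 cycles of lengths [36, 1].
2 cycles on 37: each ℓ→(−1)^(ℓ−1), product (−1)^35 = -1.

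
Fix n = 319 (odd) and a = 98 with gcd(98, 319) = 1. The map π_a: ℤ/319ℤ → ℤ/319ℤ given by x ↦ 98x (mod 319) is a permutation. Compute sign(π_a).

Orbit of 21 under x↦98x: [21, 144, 76, 111, 32, 265, 131]… (length divides ord_319(98)).
Decompose π into cycles: lengths [28, 28, 28, 28, 28, 28, 28, 28, 28, 28, 28, 2, 2, 2, 2, 2, 1] (17 cycles, including the fixed point 0).
n − c = 319 − 17 = 302; sign = (−1)^302 = +1.

+1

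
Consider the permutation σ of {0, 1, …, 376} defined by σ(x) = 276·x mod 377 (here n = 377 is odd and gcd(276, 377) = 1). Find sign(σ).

-1

Start at x=313: 313 → 55 → 100 → 79 → 315 → 230 → 144 → … (one orbit).
The orbit structure of x ↦ 276x mod 377: 10 orbits of sizes [84, 84, 84, 84, 28, 3, 3, 3, 3, 1].
10 cycles on 377: each ℓ→(−1)^(ℓ−1), product (−1)^367 = -1.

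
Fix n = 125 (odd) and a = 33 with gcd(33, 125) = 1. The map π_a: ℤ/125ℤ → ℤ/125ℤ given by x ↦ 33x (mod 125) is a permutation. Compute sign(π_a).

-1

Orbit of 98 under x↦33x: [98, 109, 97, 76, 8, 14, 87]… (length divides ord_125(33)).
Decompose π into cycles: lengths [100, 20, 4, 1] (4 cycles, including the fixed point 0).
n − c = 125 − 4 = 121; sign = (−1)^121 = -1.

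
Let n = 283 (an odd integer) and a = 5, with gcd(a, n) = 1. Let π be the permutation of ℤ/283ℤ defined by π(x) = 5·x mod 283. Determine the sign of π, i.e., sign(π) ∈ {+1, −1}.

Trace 192: π^k(192) = [192, 111, 272, 228, 8, 40, 200] for k=0..6.
2 cycles of lengths [282, 1].
2 cycles on 283: each ℓ→(−1)^(ℓ−1), product (−1)^281 = -1.
Check: (5/283) = -1 by Zolotarev.

-1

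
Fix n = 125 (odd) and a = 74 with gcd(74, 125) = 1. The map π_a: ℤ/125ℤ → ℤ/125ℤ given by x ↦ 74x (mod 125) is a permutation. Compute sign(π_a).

+1

Trace 101: π^k(101) = [101, 99, 76, 124, 51, 24, 26] for k=0..6.
The orbit structure of x ↦ 74x mod 125: 23 orbits of sizes [10, 10, 10, 10, 10, 10, 10, 10, 10, 10, 2, 2, 2, 2, 2, 2, 2, 2, 2, 2, 2, 2, 1].
125 − 23 = 102 transpositions; sign(π) = (−1)^102 = +1.
The Jacobi symbol (74|125) = +1 (Zolotarev) agrees.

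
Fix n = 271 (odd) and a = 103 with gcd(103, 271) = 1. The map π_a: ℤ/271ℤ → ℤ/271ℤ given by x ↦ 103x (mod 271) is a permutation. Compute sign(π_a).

Start at x=258: 258 → 16 → 22 → 98 → 67 → 126 → 241 → … (one orbit).
Cycle type of π: 135×2 + 1; total 3 cycles.
With 3 cycles on 271 points, sign = (−1)^{271−3} = +1.
Check: (103/271) = +1 by Zolotarev.

+1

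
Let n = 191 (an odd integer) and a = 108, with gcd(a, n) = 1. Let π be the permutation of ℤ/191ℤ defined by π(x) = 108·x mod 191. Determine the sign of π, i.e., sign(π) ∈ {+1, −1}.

+1

Trace 128: π^k(128) = [128, 72, 136, 172, 49, 135, 64] for k=0..6.
The orbit structure of x ↦ 108x mod 191: 3 orbits of sizes [95, 95, 1].
sign(π) = (−1)^{n − #cycles} = (−1)^{191−3} = (−1)^188 = +1.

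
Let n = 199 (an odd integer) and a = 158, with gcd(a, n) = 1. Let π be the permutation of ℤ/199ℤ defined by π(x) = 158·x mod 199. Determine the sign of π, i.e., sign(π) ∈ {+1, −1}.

Trace 43: π^k(43) = [43, 28, 46, 104, 114, 102, 196] for k=0..6.
The orbit structure of x ↦ 158x mod 199: 3 orbits of sizes [99, 99, 1].
n − c = 199 − 3 = 196; sign = (−1)^196 = +1.
Zolotarev: (158|199) = +1, matching the cycle-count sign.

+1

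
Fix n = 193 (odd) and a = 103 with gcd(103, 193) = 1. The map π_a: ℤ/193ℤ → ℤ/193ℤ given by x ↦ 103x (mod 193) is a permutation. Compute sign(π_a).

-1

Trace 51: π^k(51) = [51, 42, 80, 134, 99, 161, 178] for k=0..6.
Decompose π into cycles: lengths [192, 1] (2 cycles, including the fixed point 0).
2 cycles on 193: each ℓ→(−1)^(ℓ−1), product (−1)^191 = -1.
The Jacobi symbol (103|193) = -1 (Zolotarev) agrees.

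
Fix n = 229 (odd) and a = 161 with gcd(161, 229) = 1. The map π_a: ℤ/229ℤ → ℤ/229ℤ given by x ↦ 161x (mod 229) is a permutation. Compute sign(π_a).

Start at x=57: 57 → 17 → 218 → 61 → 203 → 165 → 1 → … (one orbit).
13 cycles of lengths [19, 19, 19, 19, 19, 19, 19, 19, 19, 19, 19, 19, 1].
13 cycles on 229: each ℓ→(−1)^(ℓ−1), product (−1)^216 = +1.
(161|229)_J = +1 (Zolotarev's lemma cross-check).

+1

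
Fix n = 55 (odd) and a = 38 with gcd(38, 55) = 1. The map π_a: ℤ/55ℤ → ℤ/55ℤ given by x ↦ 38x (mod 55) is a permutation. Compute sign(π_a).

-1

Orbit of 38 under x↦38x: [38, 14, 37, 31, 23, 49, 47]… (length divides ord_55(38)).
The orbit structure of x ↦ 38x mod 55: 6 orbits of sizes [20, 20, 5, 5, 4, 1].
55 − 6 = 49 transpositions; sign(π) = (−1)^49 = -1.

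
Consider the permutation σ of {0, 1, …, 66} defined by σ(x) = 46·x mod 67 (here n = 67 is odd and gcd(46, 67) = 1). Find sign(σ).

-1

Orbit of 27 under x↦46x: [27, 36, 48, 64, 63, 17, 45]… (length divides ord_67(46)).
Cycle type of π: 66 + 1; total 2 cycles.
Σ(ℓ_i−1) = 67−2 = 65; sign = (−1)^65 = -1.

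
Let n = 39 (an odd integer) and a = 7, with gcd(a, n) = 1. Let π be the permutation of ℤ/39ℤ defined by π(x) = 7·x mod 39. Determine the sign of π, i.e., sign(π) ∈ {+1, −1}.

-1

Trace 25: π^k(25) = [25, 19, 16, 34, 4, 28, 1] for k=0..6.
Decompose π into cycles: lengths [12, 12, 12, 1, 1, 1] (6 cycles, including the fixed point 0).
39 − 6 = 33 transpositions; sign(π) = (−1)^33 = -1.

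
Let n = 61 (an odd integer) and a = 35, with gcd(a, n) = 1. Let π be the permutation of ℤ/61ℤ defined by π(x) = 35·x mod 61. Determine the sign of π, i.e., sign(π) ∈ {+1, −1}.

Trace 9: π^k(9) = [9, 10, 45, 50, 42, 6, 27] for k=0..6.
Decompose π into cycles: lengths [60, 1] (2 cycles, including the fixed point 0).
Σ(ℓ_i−1) = 61−2 = 59; sign = (−1)^59 = -1.
(35|61)_J = -1 (Zolotarev's lemma cross-check).

-1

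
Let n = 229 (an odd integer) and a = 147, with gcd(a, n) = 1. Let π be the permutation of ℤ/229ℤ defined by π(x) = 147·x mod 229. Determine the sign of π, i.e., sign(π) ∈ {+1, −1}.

+1

Orbit of 126 under x↦147x: [126, 202, 153, 49, 104, 174, 159]… (length divides ord_229(147)).
3 cycles of lengths [114, 114, 1].
sign(π) = (−1)^{n − #cycles} = (−1)^{229−3} = (−1)^226 = +1.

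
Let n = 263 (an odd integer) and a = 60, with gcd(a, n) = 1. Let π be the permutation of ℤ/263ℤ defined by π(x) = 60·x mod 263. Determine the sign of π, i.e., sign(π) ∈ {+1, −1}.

Orbit of 99 under x↦60x: [99, 154, 35, 259, 23, 65, 218]… (length divides ord_263(60)).
The orbit structure of x ↦ 60x mod 263: 2 orbits of sizes [262, 1].
2 cycles on 263: each ℓ→(−1)^(ℓ−1), product (−1)^261 = -1.

-1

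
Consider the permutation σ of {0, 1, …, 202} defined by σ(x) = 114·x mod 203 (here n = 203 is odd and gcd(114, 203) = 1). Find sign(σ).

Trace 2: π^k(2) = [2, 25, 8, 100, 32, 197, 128] for k=0..6.
Decompose π into cycles: lengths [84, 84, 28, 3, 3, 1] (6 cycles, including the fixed point 0).
203 − 6 = 197 transpositions; sign(π) = (−1)^197 = -1.

-1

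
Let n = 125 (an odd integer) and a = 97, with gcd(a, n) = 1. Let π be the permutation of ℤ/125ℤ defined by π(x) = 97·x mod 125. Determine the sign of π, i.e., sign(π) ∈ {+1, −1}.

Orbit of 38 under x↦97x: [38, 61, 42, 74, 53, 16, 52]… (length divides ord_125(97)).
The orbit structure of x ↦ 97x mod 125: 4 orbits of sizes [100, 20, 4, 1].
sign(π) = (−1)^{n − #cycles} = (−1)^{125−4} = (−1)^121 = -1.
(97|125)_J = -1 (Zolotarev's lemma cross-check).

-1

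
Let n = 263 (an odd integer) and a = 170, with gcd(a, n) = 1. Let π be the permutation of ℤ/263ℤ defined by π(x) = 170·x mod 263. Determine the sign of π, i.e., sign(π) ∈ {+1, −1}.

-1

Start at x=54: 54 → 238 → 221 → 224 → 208 → 118 → 72 → … (one orbit).
π_170 has 2 disjoint cycles with lengths [262, 1] on {0,…,262}.
2 cycles on 263: each ℓ→(−1)^(ℓ−1), product (−1)^261 = -1.
(170|263)_J = -1 (Zolotarev's lemma cross-check).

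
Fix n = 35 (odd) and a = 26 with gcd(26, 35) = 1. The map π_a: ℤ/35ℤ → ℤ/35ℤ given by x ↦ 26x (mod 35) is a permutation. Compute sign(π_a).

Start at x=1: 1 → 26 → 11 → 6 → 16 → 31 → 1 (one orbit).
Decompose π into cycles: lengths [6, 6, 6, 6, 6, 1, 1, 1, 1, 1] (10 cycles, including the fixed point 0).
n − c = 35 − 10 = 25; sign = (−1)^25 = -1.
(26|35)_J = -1 (Zolotarev's lemma cross-check).

-1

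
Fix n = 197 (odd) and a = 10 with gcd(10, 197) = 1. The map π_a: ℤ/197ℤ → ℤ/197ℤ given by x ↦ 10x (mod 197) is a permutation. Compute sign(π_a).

+1

Orbit of 92 under x↦10x: [92, 132, 138, 1, 10, 100, 15]… (length divides ord_197(10)).
The orbit structure of x ↦ 10x mod 197: 3 orbits of sizes [98, 98, 1].
sign(π) = (−1)^{n − #cycles} = (−1)^{197−3} = (−1)^194 = +1.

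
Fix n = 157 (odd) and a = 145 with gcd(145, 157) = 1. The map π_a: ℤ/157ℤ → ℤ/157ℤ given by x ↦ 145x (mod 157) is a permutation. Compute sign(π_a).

+1

Trace 144: π^k(144) = [144, 156, 12, 13, 1, 145] for k=0..5.
Decompose π into cycles: lengths [6, 6, 6, 6, 6, 6, 6, 6, 6, 6, 6, 6, 6, 6, 6, 6, 6, 6, 6, 6, 6, 6, 6, 6, 6, 6, 1] (27 cycles, including the fixed point 0).
27 cycles on 157: each ℓ→(−1)^(ℓ−1), product (−1)^130 = +1.
Via Zolotarev, sign(π_{145}) = (145|157) = +1.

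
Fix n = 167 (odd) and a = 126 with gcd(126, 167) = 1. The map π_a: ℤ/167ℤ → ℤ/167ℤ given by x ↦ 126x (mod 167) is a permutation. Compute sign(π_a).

+1

Start at x=100: 100 → 75 → 98 → 157 → 76 → 57 → 1 → … (one orbit).
Decompose π into cycles: lengths [83, 83, 1] (3 cycles, including the fixed point 0).
n − c = 167 − 3 = 164; sign = (−1)^164 = +1.
Via Zolotarev, sign(π_{126}) = (126|167) = +1.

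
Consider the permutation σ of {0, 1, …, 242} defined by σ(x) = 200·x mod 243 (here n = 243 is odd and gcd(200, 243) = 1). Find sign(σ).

-1

Trace 98: π^k(98) = [98, 160, 167, 109, 173, 94, 89] for k=0..6.
Cycle type of π: 162 + 54 + 18 + 6 + 2 + 1; total 6 cycles.
With 6 cycles on 243 points, sign = (−1)^{243−6} = -1.
Zolotarev: (200|243) = -1, matching the cycle-count sign.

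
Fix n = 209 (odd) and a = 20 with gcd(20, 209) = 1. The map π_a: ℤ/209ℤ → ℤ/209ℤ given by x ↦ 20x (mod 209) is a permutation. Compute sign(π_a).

+1

Orbit of 1 under x↦20x: [1, 20, 191, 58, 115]… (length divides ord_209(20)).
Cycle type of π: 5×38 + 1×19; total 57 cycles.
209 − 57 = 152 transpositions; sign(π) = (−1)^152 = +1.
Via Zolotarev, sign(π_{20}) = (20|209) = +1.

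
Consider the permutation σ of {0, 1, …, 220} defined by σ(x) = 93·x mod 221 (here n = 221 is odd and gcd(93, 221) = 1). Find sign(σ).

Start at x=219: 219 → 35 → 161 → 166 → 189 → 118 → 145 → … (one orbit).
π_93 has 12 disjoint cycles with lengths [24, 24, 24, 24, 24, 24, 24, 24, 12, 8, 8, 1] on {0,…,220}.
12 cycles on 221: each ℓ→(−1)^(ℓ−1), product (−1)^209 = -1.

-1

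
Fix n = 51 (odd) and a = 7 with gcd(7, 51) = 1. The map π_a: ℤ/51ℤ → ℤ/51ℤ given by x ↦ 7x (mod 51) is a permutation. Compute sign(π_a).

Orbit of 10 under x↦7x: [10, 19, 31, 13, 40, 25, 22]… (length divides ord_51(7)).
6 cycles of lengths [16, 16, 16, 1, 1, 1].
n − c = 51 − 6 = 45; sign = (−1)^45 = -1.

-1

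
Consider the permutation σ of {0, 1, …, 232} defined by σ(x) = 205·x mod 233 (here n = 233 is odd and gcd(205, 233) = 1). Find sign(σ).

+1

Start at x=9: 9 → 214 → 66 → 16 → 18 → 195 → 132 → … (one orbit).
Cycle type of π: 116×2 + 1; total 3 cycles.
Σ(ℓ_i−1) = 233−3 = 230; sign = (−1)^230 = +1.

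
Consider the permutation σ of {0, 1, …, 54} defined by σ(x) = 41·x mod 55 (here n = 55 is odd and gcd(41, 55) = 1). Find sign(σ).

-1

Trace 1: π^k(1) = [1, 41, 31, 6, 26, 21, 36] for k=0..6.
The orbit structure of x ↦ 41x mod 55: 10 orbits of sizes [10, 10, 10, 10, 10, 1, 1, 1, 1, 1].
10 cycles on 55: each ℓ→(−1)^(ℓ−1), product (−1)^45 = -1.
Check: (41/55) = -1 by Zolotarev.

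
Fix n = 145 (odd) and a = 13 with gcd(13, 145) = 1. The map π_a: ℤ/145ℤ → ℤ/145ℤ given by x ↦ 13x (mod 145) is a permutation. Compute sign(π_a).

Start at x=111: 111 → 138 → 54 → 122 → 136 → 28 → 74 → … (one orbit).
The orbit structure of x ↦ 13x mod 145: 8 orbits of sizes [28, 28, 28, 28, 14, 14, 4, 1].
sign(π) = (−1)^{n − #cycles} = (−1)^{145−8} = (−1)^137 = -1.
Check: (13/145) = -1 by Zolotarev.

-1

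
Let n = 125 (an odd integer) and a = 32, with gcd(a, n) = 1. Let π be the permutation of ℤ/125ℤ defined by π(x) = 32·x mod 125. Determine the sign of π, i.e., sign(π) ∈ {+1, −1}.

-1

Trace 99: π^k(99) = [99, 43, 1, 32, 24, 18, 76] for k=0..6.
π_32 has 12 disjoint cycles with lengths [20, 20, 20, 20, 20, 4, 4, 4, 4, 4, 4, 1] on {0,…,124}.
With 12 cycles on 125 points, sign = (−1)^{125−12} = -1.
(32|125)_J = -1 (Zolotarev's lemma cross-check).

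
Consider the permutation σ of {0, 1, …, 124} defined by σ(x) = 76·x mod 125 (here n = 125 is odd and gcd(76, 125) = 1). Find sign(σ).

+1

Trace 76: π^k(76) = [76, 26, 101, 51, 1] for k=0..4.
The orbit structure of x ↦ 76x mod 125: 45 orbits of sizes [5, 5, 5, 5, 5, 5, 5, 5, 5, 5, 5, 5, 5, 5, 5, 5, 5, 5, 5, 5, 1, 1, 1, 1, 1, 1, 1, 1, 1, 1, 1, 1, 1, 1, 1, 1, 1, 1, 1, 1, 1, 1, 1, 1, 1].
n − c = 125 − 45 = 80; sign = (−1)^80 = +1.
Zolotarev: (76|125) = +1, matching the cycle-count sign.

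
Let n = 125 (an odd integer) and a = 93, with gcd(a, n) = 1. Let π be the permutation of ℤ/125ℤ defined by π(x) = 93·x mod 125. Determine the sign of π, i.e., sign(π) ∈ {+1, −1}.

-1

Trace 32: π^k(32) = [32, 101, 18, 49, 57, 51, 118] for k=0..6.
π_93 has 12 disjoint cycles with lengths [20, 20, 20, 20, 20, 4, 4, 4, 4, 4, 4, 1] on {0,…,124}.
n − c = 125 − 12 = 113; sign = (−1)^113 = -1.
Via Zolotarev, sign(π_{93}) = (93|125) = -1.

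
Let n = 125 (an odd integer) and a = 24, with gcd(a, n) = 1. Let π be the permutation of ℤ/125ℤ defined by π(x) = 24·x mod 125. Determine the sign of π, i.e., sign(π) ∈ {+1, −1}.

+1

Trace 24: π^k(24) = [24, 76, 74, 26, 124, 101, 49] for k=0..6.
Cycle type of π: 10×10 + 2×12 + 1; total 23 cycles.
23 cycles on 125: each ℓ→(−1)^(ℓ−1), product (−1)^102 = +1.
The Jacobi symbol (24|125) = +1 (Zolotarev) agrees.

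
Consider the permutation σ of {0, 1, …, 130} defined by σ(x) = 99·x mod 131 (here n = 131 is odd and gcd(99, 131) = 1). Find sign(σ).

+1

Trace 39: π^k(39) = [39, 62, 112, 84, 63, 80, 60] for k=0..6.
11 cycles of lengths [13, 13, 13, 13, 13, 13, 13, 13, 13, 13, 1].
Σ(ℓ_i−1) = 131−11 = 120; sign = (−1)^120 = +1.
Check: (99/131) = +1 by Zolotarev.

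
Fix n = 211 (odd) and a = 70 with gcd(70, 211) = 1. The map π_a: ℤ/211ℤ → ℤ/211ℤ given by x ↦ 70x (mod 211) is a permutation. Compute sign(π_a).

Orbit of 122 under x↦70x: [122, 100, 37, 58, 51, 194, 76]… (length divides ord_211(70)).
Cycle lengths of π_70 on ℤ/211ℤ: [105, 105, 1]; 3 cycles in total.
n − c = 211 − 3 = 208; sign = (−1)^208 = +1.
The Jacobi symbol (70|211) = +1 (Zolotarev) agrees.

+1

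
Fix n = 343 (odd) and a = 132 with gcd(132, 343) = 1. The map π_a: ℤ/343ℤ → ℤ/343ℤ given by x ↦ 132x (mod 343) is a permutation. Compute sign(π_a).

Trace 155: π^k(155) = [155, 223, 281, 48, 162, 118, 141] for k=0..6.
The orbit structure of x ↦ 132x mod 343: 10 orbits of sizes [98, 98, 98, 14, 14, 14, 2, 2, 2, 1].
n − c = 343 − 10 = 333; sign = (−1)^333 = -1.
Via Zolotarev, sign(π_{132}) = (132|343) = -1.

-1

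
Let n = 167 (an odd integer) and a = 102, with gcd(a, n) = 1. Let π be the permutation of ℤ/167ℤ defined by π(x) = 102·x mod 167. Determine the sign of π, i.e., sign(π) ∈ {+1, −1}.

Start at x=159: 159 → 19 → 101 → 115 → 40 → 72 → 163 → … (one orbit).
Cycle lengths of π_102 on ℤ/167ℤ: [166, 1]; 2 cycles in total.
2 cycles on 167: each ℓ→(−1)^(ℓ−1), product (−1)^165 = -1.
(102|167)_J = -1 (Zolotarev's lemma cross-check).

-1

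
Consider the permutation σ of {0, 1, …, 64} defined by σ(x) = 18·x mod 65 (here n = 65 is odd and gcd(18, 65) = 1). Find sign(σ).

+1

Orbit of 64 under x↦18x: [64, 47, 1, 18]… (length divides ord_65(18)).
Decompose π into cycles: lengths [4, 4, 4, 4, 4, 4, 4, 4, 4, 4, 4, 4, 4, 4, 4, 4, 1] (17 cycles, including the fixed point 0).
Σ(ℓ_i−1) = 65−17 = 48; sign = (−1)^48 = +1.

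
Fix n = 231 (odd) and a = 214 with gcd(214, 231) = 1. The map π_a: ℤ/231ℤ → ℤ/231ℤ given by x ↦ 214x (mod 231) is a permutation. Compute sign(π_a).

Trace 58: π^k(58) = [58, 169, 130, 100, 148, 25, 37] for k=0..6.
Decompose π into cycles: lengths [15, 15, 15, 15, 15, 15, 15, 15, 15, 15, 15, 15, 5, 5, 5, 5, 5, 5, 3, 3, 3, 3, 3, 3, 1, 1, 1] (27 cycles, including the fixed point 0).
Σ(ℓ_i−1) = 231−27 = 204; sign = (−1)^204 = +1.

+1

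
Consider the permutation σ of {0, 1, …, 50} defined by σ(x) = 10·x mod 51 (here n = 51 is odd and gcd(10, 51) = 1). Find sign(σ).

-1

Orbit of 25 under x↦10x: [25, 46, 1, 10, 49, 31, 4]… (length divides ord_51(10)).
The orbit structure of x ↦ 10x mod 51: 6 orbits of sizes [16, 16, 16, 1, 1, 1].
6 cycles on 51: each ℓ→(−1)^(ℓ−1), product (−1)^45 = -1.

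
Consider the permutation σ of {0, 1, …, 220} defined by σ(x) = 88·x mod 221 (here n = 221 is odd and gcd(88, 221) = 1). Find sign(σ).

-1

Orbit of 157 under x↦88x: [157, 114, 87, 142, 120, 173, 196]… (length divides ord_221(88)).
π_88 has 8 disjoint cycles with lengths [48, 48, 48, 48, 16, 6, 6, 1] on {0,…,220}.
With 8 cycles on 221 points, sign = (−1)^{221−8} = -1.
Check: (88/221) = -1 by Zolotarev.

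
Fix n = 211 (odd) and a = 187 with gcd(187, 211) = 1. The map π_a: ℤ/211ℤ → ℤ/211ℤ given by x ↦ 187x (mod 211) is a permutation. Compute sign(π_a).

Trace 183: π^k(183) = [183, 39, 119, 98, 180, 111, 79] for k=0..6.
Decompose π into cycles: lengths [210, 1] (2 cycles, including the fixed point 0).
211 − 2 = 209 transpositions; sign(π) = (−1)^209 = -1.

-1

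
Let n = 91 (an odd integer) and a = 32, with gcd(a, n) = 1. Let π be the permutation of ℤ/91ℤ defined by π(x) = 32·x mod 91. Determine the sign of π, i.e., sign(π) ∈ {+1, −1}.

Orbit of 37 under x↦32x: [37, 1, 32, 23, 8, 74, 2]… (length divides ord_91(32)).
Decompose π into cycles: lengths [12, 12, 12, 12, 12, 12, 12, 3, 3, 1] (10 cycles, including the fixed point 0).
n − c = 91 − 10 = 81; sign = (−1)^81 = -1.

-1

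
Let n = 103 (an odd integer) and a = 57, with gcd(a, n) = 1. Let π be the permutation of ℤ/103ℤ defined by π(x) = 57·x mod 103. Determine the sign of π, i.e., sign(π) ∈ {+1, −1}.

Orbit of 56 under x↦57x: [56, 102, 46, 47, 1, 57]… (length divides ord_103(57)).
Cycle type of π: 6×17 + 1; total 18 cycles.
n − c = 103 − 18 = 85; sign = (−1)^85 = -1.

-1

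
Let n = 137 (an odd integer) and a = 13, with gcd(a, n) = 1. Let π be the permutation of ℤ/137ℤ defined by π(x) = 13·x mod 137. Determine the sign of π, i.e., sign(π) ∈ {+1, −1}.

Trace 54: π^k(54) = [54, 17, 84, 133, 85, 9, 117] for k=0..6.
π_13 has 2 disjoint cycles with lengths [136, 1] on {0,…,136}.
sign(π) = (−1)^{n − #cycles} = (−1)^{137−2} = (−1)^135 = -1.

-1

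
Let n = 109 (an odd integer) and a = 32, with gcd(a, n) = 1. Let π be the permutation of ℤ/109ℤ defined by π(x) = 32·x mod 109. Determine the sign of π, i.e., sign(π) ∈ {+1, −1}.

Orbit of 4 under x↦32x: [4, 19, 63, 54, 93, 33, 75]… (length divides ord_109(32)).
Cycle lengths of π_32 on ℤ/109ℤ: [36, 36, 36, 1]; 4 cycles in total.
sign(π) = (−1)^{n − #cycles} = (−1)^{109−4} = (−1)^105 = -1.
Check: (32/109) = -1 by Zolotarev.

-1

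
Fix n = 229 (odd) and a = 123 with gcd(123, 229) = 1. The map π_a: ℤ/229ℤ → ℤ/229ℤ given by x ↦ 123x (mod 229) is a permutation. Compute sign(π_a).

Trace 13: π^k(13) = [13, 225, 195, 169, 177, 16, 136] for k=0..6.
Decompose π into cycles: lengths [76, 76, 76, 1] (4 cycles, including the fixed point 0).
With 4 cycles on 229 points, sign = (−1)^{229−4} = -1.
Via Zolotarev, sign(π_{123}) = (123|229) = -1.

-1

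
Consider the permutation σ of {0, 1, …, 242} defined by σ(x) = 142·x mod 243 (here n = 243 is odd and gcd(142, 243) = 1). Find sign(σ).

Trace 37: π^k(37) = [37, 151, 58, 217, 196, 130, 235] for k=0..6.
Decompose π into cycles: lengths [81, 81, 27, 27, 9, 9, 3, 3, 1, 1, 1] (11 cycles, including the fixed point 0).
243 − 11 = 232 transpositions; sign(π) = (−1)^232 = +1.
Check: (142/243) = +1 by Zolotarev.

+1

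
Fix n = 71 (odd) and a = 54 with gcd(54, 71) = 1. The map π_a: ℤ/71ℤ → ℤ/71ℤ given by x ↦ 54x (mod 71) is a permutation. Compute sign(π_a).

+1

Start at x=25: 25 → 1 → 54 → 5 → 57 → 25 (one orbit).
π_54 has 15 disjoint cycles with lengths [5, 5, 5, 5, 5, 5, 5, 5, 5, 5, 5, 5, 5, 5, 1] on {0,…,70}.
With 15 cycles on 71 points, sign = (−1)^{71−15} = +1.
The Jacobi symbol (54|71) = +1 (Zolotarev) agrees.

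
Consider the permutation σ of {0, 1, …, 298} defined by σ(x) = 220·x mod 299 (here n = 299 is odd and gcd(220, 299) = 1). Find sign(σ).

+1

Trace 259: π^k(259) = [259, 170, 25, 118, 246, 1, 220] for k=0..6.
π_220 has 21 disjoint cycles with lengths [22, 22, 22, 22, 22, 22, 22, 22, 22, 22, 22, 22, 11, 11, 2, 2, 2, 2, 2, 2, 1] on {0,…,298}.
sign(π) = (−1)^{n − #cycles} = (−1)^{299−21} = (−1)^278 = +1.
(220|299)_J = +1 (Zolotarev's lemma cross-check).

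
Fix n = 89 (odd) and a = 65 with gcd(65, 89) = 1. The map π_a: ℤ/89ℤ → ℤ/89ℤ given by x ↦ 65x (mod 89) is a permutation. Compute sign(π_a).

-1

Start at x=46: 46 → 53 → 63 → 1 → 65 → 42 → 60 → … (one orbit).
The orbit structure of x ↦ 65x mod 89: 2 orbits of sizes [88, 1].
sign(π) = (−1)^{n − #cycles} = (−1)^{89−2} = (−1)^87 = -1.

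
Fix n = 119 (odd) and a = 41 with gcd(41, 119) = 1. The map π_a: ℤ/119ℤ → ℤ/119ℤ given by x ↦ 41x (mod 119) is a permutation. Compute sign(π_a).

+1

Trace 20: π^k(20) = [20, 106, 62, 43, 97, 50, 27] for k=0..6.
11 cycles of lengths [16, 16, 16, 16, 16, 16, 16, 2, 2, 2, 1].
Σ(ℓ_i−1) = 119−11 = 108; sign = (−1)^108 = +1.
(41|119)_J = +1 (Zolotarev's lemma cross-check).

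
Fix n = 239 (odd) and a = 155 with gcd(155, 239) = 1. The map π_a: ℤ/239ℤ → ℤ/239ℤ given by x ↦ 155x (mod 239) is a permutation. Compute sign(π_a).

Trace 62: π^k(62) = [62, 50, 102, 36, 83, 198, 98] for k=0..6.
3 cycles of lengths [119, 119, 1].
239 − 3 = 236 transpositions; sign(π) = (−1)^236 = +1.

+1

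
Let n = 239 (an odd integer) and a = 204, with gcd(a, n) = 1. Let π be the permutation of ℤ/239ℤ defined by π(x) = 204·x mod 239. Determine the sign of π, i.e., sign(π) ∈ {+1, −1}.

Start at x=64: 64 → 150 → 8 → 198 → 1 → 204 → 30 → … (one orbit).
π_204 has 3 disjoint cycles with lengths [119, 119, 1] on {0,…,238}.
sign(π) = (−1)^{n − #cycles} = (−1)^{239−3} = (−1)^236 = +1.

+1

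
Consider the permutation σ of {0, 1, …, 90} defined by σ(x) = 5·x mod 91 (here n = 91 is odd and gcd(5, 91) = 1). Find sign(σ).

+1

Orbit of 73 under x↦5x: [73, 1, 5, 25, 34, 79, 31]… (length divides ord_91(5)).
Cycle type of π: 12×6 + 6 + 4×3 + 1; total 11 cycles.
Σ(ℓ_i−1) = 91−11 = 80; sign = (−1)^80 = +1.
Via Zolotarev, sign(π_{5}) = (5|91) = +1.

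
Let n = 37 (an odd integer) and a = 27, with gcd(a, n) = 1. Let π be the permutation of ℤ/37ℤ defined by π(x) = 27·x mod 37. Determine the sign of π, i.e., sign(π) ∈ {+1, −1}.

+1

Trace 27: π^k(27) = [27, 26, 36, 10, 11, 1] for k=0..5.
π_27 has 7 disjoint cycles with lengths [6, 6, 6, 6, 6, 6, 1] on {0,…,36}.
Σ(ℓ_i−1) = 37−7 = 30; sign = (−1)^30 = +1.
Check: (27/37) = +1 by Zolotarev.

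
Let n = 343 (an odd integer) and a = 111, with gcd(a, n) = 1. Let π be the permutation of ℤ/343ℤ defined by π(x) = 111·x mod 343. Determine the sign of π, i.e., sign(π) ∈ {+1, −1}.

Orbit of 8 under x↦111x: [8, 202, 127, 34, 1, 111, 316]… (length divides ord_343(111)).
Decompose π into cycles: lengths [98, 98, 98, 14, 14, 14, 2, 2, 2, 1] (10 cycles, including the fixed point 0).
sign(π) = (−1)^{n − #cycles} = (−1)^{343−10} = (−1)^333 = -1.

-1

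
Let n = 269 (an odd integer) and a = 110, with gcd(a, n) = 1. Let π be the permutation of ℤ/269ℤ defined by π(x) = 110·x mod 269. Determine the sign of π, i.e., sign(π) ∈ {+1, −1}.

-1

Trace 238: π^k(238) = [238, 87, 155, 103, 32, 23, 109] for k=0..6.
Decompose π into cycles: lengths [268, 1] (2 cycles, including the fixed point 0).
n − c = 269 − 2 = 267; sign = (−1)^267 = -1.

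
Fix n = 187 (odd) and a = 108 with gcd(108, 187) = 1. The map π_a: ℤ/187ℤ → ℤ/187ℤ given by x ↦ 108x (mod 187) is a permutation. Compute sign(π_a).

-1

Orbit of 80 under x↦108x: [80, 38, 177, 42, 48, 135, 181]… (length divides ord_187(108)).
Cycle lengths of π_108 on ℤ/187ℤ: [80, 80, 16, 5, 5, 1]; 6 cycles in total.
sign(π) = (−1)^{n − #cycles} = (−1)^{187−6} = (−1)^181 = -1.
Check: (108/187) = -1 by Zolotarev.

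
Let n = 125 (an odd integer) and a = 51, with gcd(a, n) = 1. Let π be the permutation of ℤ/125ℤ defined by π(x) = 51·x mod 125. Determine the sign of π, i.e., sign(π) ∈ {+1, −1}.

Start at x=26: 26 → 76 → 1 → 51 → 101 → 26 (one orbit).
45 cycles of lengths [5, 5, 5, 5, 5, 5, 5, 5, 5, 5, 5, 5, 5, 5, 5, 5, 5, 5, 5, 5, 1, 1, 1, 1, 1, 1, 1, 1, 1, 1, 1, 1, 1, 1, 1, 1, 1, 1, 1, 1, 1, 1, 1, 1, 1].
125 − 45 = 80 transpositions; sign(π) = (−1)^80 = +1.
Zolotarev: (51|125) = +1, matching the cycle-count sign.

+1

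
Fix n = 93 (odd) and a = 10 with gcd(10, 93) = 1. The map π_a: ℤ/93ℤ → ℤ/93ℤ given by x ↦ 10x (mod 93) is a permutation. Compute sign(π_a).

Start at x=7: 7 → 70 → 49 → 25 → 64 → 82 → 76 → … (one orbit).
Cycle type of π: 15×6 + 1×3; total 9 cycles.
9 cycles on 93: each ℓ→(−1)^(ℓ−1), product (−1)^84 = +1.

+1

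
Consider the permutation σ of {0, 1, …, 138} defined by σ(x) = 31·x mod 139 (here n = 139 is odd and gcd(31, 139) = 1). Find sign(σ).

+1

Start at x=69: 69 → 54 → 6 → 47 → 67 → 131 → 30 → … (one orbit).
The orbit structure of x ↦ 31x mod 139: 3 orbits of sizes [69, 69, 1].
With 3 cycles on 139 points, sign = (−1)^{139−3} = +1.
Check: (31/139) = +1 by Zolotarev.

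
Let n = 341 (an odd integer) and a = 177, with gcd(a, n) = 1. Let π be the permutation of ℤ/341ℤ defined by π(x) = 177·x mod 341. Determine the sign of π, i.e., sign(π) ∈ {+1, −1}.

Start at x=331: 331 → 276 → 89 → 67 → 265 → 188 → 199 → … (one orbit).
The orbit structure of x ↦ 177x mod 341: 22 orbits of sizes [30, 30, 30, 30, 30, 30, 30, 30, 30, 30, 30, 1, 1, 1, 1, 1, 1, 1, 1, 1, 1, 1].
n − c = 341 − 22 = 319; sign = (−1)^319 = -1.
(177|341)_J = -1 (Zolotarev's lemma cross-check).

-1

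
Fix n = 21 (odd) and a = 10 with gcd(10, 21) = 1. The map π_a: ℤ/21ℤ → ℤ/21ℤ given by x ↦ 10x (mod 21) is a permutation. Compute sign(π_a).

-1

Start at x=4: 4 → 19 → 1 → 10 → 16 → 13 → 4 (one orbit).
The orbit structure of x ↦ 10x mod 21: 6 orbits of sizes [6, 6, 6, 1, 1, 1].
Σ(ℓ_i−1) = 21−6 = 15; sign = (−1)^15 = -1.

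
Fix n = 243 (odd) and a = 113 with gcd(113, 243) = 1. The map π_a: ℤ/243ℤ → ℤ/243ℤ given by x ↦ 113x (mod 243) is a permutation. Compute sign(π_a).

Orbit of 191 under x↦113x: [191, 199, 131, 223, 170, 13, 11]… (length divides ord_243(113)).
Cycle type of π: 162 + 54 + 18 + 6 + 2 + 1; total 6 cycles.
6 cycles on 243: each ℓ→(−1)^(ℓ−1), product (−1)^237 = -1.
(113|243)_J = -1 (Zolotarev's lemma cross-check).

-1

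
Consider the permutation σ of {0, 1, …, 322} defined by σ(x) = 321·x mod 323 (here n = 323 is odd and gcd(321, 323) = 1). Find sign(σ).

+1

Orbit of 43 under x↦321x: [43, 237, 172, 302, 42, 239, 168]… (length divides ord_323(321)).
9 cycles of lengths [72, 72, 72, 72, 9, 9, 8, 8, 1].
Σ(ℓ_i−1) = 323−9 = 314; sign = (−1)^314 = +1.
(321|323)_J = +1 (Zolotarev's lemma cross-check).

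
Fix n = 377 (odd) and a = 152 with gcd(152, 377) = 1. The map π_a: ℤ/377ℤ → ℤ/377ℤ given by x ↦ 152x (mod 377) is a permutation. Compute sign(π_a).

Orbit of 152 under x↦152x: [152, 107, 53, 139, 16, 170, 204]… (length divides ord_377(152)).
π_152 has 25 disjoint cycles with lengths [21, 21, 21, 21, 21, 21, 21, 21, 21, 21, 21, 21, 21, 21, 21, 21, 7, 7, 7, 7, 3, 3, 3, 3, 1] on {0,…,376}.
n − c = 377 − 25 = 352; sign = (−1)^352 = +1.

+1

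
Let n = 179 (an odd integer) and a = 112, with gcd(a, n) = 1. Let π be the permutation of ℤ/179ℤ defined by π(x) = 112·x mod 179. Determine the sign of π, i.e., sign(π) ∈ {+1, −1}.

-1

Orbit of 158 under x↦112x: [158, 154, 64, 8, 1, 112, 14]… (length divides ord_179(112)).
Decompose π into cycles: lengths [178, 1] (2 cycles, including the fixed point 0).
n − c = 179 − 2 = 177; sign = (−1)^177 = -1.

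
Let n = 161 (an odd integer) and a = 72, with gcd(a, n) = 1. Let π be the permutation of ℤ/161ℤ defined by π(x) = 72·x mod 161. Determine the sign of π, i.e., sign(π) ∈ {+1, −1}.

Trace 2: π^k(2) = [2, 144, 64, 100, 116, 141, 9] for k=0..6.
Decompose π into cycles: lengths [33, 33, 33, 33, 11, 11, 3, 3, 1] (9 cycles, including the fixed point 0).
161 − 9 = 152 transpositions; sign(π) = (−1)^152 = +1.
Via Zolotarev, sign(π_{72}) = (72|161) = +1.

+1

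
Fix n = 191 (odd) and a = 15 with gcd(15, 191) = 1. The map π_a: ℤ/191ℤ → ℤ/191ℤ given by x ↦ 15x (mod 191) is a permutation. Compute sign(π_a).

Trace 51: π^k(51) = [51, 1, 15, 34, 128, 10, 150] for k=0..6.
The orbit structure of x ↦ 15x mod 191: 3 orbits of sizes [95, 95, 1].
3 cycles on 191: each ℓ→(−1)^(ℓ−1), product (−1)^188 = +1.
Via Zolotarev, sign(π_{15}) = (15|191) = +1.

+1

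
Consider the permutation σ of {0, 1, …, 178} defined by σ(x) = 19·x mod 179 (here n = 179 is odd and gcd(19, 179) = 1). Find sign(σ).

+1

Start at x=39: 39 → 25 → 117 → 75 → 172 → 46 → 158 → … (one orbit).
3 cycles of lengths [89, 89, 1].
3 cycles on 179: each ℓ→(−1)^(ℓ−1), product (−1)^176 = +1.
Check: (19/179) = +1 by Zolotarev.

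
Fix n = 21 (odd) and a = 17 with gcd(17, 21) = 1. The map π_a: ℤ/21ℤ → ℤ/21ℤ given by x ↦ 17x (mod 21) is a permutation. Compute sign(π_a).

+1

Orbit of 1 under x↦17x: [1, 17, 16, 20, 4, 5]… (length divides ord_21(17)).
Cycle lengths of π_17 on ℤ/21ℤ: [6, 6, 6, 2, 1]; 5 cycles in total.
n − c = 21 − 5 = 16; sign = (−1)^16 = +1.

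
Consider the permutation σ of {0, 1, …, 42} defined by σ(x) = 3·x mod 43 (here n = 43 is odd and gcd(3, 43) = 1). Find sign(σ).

Start at x=42: 42 → 40 → 34 → 16 → 5 → 15 → 2 → … (one orbit).
2 cycles of lengths [42, 1].
With 2 cycles on 43 points, sign = (−1)^{43−2} = -1.
The Jacobi symbol (3|43) = -1 (Zolotarev) agrees.

-1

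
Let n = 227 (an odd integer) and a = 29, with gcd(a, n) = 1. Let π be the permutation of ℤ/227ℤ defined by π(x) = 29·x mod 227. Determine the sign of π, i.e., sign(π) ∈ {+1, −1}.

Trace 196: π^k(196) = [196, 9, 34, 78, 219, 222, 82] for k=0..6.
Decompose π into cycles: lengths [113, 113, 1] (3 cycles, including the fixed point 0).
227 − 3 = 224 transpositions; sign(π) = (−1)^224 = +1.
Zolotarev: (29|227) = +1, matching the cycle-count sign.

+1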